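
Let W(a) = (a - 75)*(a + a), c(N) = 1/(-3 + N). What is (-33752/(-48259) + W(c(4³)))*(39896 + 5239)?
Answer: -14257340388900/179571739 ≈ -79396.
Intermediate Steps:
W(a) = 2*a*(-75 + a) (W(a) = (-75 + a)*(2*a) = 2*a*(-75 + a))
(-33752/(-48259) + W(c(4³)))*(39896 + 5239) = (-33752/(-48259) + 2*(-75 + 1/(-3 + 4³))/(-3 + 4³))*(39896 + 5239) = (-33752*(-1/48259) + 2*(-75 + 1/(-3 + 64))/(-3 + 64))*45135 = (33752/48259 + 2*(-75 + 1/61)/61)*45135 = (33752/48259 + 2*(1/61)*(-75 + 1/61))*45135 = (33752/48259 + 2*(1/61)*(-4574/61))*45135 = (33752/48259 - 9148/3721)*45135 = -315882140/179571739*45135 = -14257340388900/179571739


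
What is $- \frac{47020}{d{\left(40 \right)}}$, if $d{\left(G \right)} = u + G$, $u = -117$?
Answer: $\frac{47020}{77} \approx 610.65$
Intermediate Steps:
$d{\left(G \right)} = -117 + G$
$- \frac{47020}{d{\left(40 \right)}} = - \frac{47020}{-117 + 40} = - \frac{47020}{-77} = \left(-47020\right) \left(- \frac{1}{77}\right) = \frac{47020}{77}$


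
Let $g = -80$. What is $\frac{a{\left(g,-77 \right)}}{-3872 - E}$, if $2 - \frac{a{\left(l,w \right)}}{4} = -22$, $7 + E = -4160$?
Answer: $\frac{96}{295} \approx 0.32542$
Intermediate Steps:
$E = -4167$ ($E = -7 - 4160 = -4167$)
$a{\left(l,w \right)} = 96$ ($a{\left(l,w \right)} = 8 - -88 = 8 + 88 = 96$)
$\frac{a{\left(g,-77 \right)}}{-3872 - E} = \frac{96}{-3872 - -4167} = \frac{96}{-3872 + 4167} = \frac{96}{295}$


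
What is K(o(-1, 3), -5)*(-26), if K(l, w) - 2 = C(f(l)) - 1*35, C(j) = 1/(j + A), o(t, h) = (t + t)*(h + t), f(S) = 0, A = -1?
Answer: 884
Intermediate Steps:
o(t, h) = 2*t*(h + t) (o(t, h) = (2*t)*(h + t) = 2*t*(h + t))
C(j) = 1/(-1 + j) (C(j) = 1/(j - 1) = 1/(-1 + j))
K(l, w) = -34 (K(l, w) = 2 + (1/(-1 + 0) - 1*35) = 2 + (1/(-1) - 35) = 2 + (-1 - 35) = 2 - 36 = -34)
K(o(-1, 3), -5)*(-26) = -34*(-26) = 884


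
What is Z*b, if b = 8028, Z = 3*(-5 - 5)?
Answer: -240840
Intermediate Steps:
Z = -30 (Z = 3*(-10) = -30)
Z*b = -30*8028 = -240840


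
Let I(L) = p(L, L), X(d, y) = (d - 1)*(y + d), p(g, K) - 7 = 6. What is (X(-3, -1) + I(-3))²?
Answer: 841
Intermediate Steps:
p(g, K) = 13 (p(g, K) = 7 + 6 = 13)
X(d, y) = (-1 + d)*(d + y)
I(L) = 13
(X(-3, -1) + I(-3))² = (((-3)² - 1*(-3) - 1*(-1) - 3*(-1)) + 13)² = ((9 + 3 + 1 + 3) + 13)² = (16 + 13)² = 29² = 841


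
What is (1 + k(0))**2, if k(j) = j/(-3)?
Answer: 1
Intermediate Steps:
k(j) = -j/3 (k(j) = j*(-1/3) = -j/3)
(1 + k(0))**2 = (1 - 1/3*0)**2 = (1 + 0)**2 = 1**2 = 1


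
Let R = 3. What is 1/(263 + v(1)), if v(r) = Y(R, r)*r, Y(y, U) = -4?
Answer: 1/259 ≈ 0.0038610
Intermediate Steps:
v(r) = -4*r
1/(263 + v(1)) = 1/(263 - 4*1) = 1/(263 - 4) = 1/259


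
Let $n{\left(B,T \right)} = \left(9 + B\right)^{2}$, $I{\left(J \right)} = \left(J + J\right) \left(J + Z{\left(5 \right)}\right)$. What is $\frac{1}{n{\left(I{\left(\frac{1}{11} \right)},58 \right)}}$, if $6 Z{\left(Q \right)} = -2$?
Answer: $\frac{131769}{10569001} \approx 0.012468$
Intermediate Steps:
$Z{\left(Q \right)} = - \frac{1}{3}$ ($Z{\left(Q \right)} = \frac{1}{6} \left(-2\right) = - \frac{1}{3}$)
$I{\left(J \right)} = 2 J \left(- \frac{1}{3} + J\right)$ ($I{\left(J \right)} = \left(J + J\right) \left(J - \frac{1}{3}\right) = 2 J \left(- \frac{1}{3} + J\right)$)
$\frac{1}{n{\left(I{\left(\frac{1}{11} \right)},58 \right)}} = \frac{1}{\left(9 + \frac{2 \left(-1 + \frac{3}{11}\right)}{3 \cdot 11}\right)^{2}} = \frac{1}{\left(9 + \frac{2}{3} \cdot \frac{1}{11} \left(-1 + 3 \cdot \frac{1}{11}\right)\right)^{2}} = \frac{1}{\left(9 + \frac{2}{3} \cdot \frac{1}{11} \left(-1 + \frac{3}{11}\right)\right)^{2}} = \frac{1}{\left(9 + \frac{2}{3} \cdot \frac{1}{11} \left(- \frac{8}{11}\right)\right)^{2}} = \frac{1}{\left(9 - \frac{16}{363}\right)^{2}} = \frac{1}{\left(\frac{3251}{363}\right)^{2}} = \frac{1}{\frac{10569001}{131769}} = \frac{131769}{10569001}$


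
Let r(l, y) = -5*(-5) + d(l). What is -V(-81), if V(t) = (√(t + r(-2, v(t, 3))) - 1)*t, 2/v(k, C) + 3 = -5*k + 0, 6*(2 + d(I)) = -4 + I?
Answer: -81 + 81*I*√59 ≈ -81.0 + 622.17*I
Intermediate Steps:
d(I) = -8/3 + I/6 (d(I) = -2 + (-4 + I)/6 = -2 + (-⅔ + I/6) = -8/3 + I/6)
v(k, C) = 2/(-3 - 5*k) (v(k, C) = 2/(-3 + (-5*k + 0)) = 2/(-3 - 5*k))
r(l, y) = 67/3 + l/6 (r(l, y) = -5*(-5) + (-8/3 + l/6) = 25 + (-8/3 + l/6) = 67/3 + l/6)
V(t) = t*(-1 + √(22 + t)) (V(t) = (√(t + (67/3 + (⅙)*(-2))) - 1)*t = (√(t + (67/3 - ⅓)) - 1)*t = (√(t + 22) - 1)*t = (√(22 + t) - 1)*t = (-1 + √(22 + t))*t = t*(-1 + √(22 + t)))
-V(-81) = -(-81)*(-1 + √(22 - 81)) = -(-81)*(-1 + √(-59)) = -(-81)*(-1 + I*√59) = -(81 - 81*I*√59) = -81 + 81*I*√59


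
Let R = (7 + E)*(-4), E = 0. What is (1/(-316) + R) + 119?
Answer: 28755/316 ≈ 90.997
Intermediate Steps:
R = -28 (R = (7 + 0)*(-4) = 7*(-4) = -28)
(1/(-316) + R) + 119 = (1/(-316) - 28) + 119 = (-1/316 - 28) + 119 = -8849/316 + 119 = 28755/316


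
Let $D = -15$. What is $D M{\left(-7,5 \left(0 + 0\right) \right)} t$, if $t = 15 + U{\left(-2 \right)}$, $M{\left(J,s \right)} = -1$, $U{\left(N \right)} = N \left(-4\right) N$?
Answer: $-15$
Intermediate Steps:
$U{\left(N \right)} = - 4 N^{2}$ ($U{\left(N \right)} = - 4 N N = - 4 N^{2}$)
$t = -1$ ($t = 15 - 4 \left(-2\right)^{2} = 15 - 16 = -1$)
$D M{\left(-7,5 \left(0 + 0\right) \right)} t = \left(-15\right) \left(-1\right) \left(-1\right) = 15 \left(-1\right) = -15$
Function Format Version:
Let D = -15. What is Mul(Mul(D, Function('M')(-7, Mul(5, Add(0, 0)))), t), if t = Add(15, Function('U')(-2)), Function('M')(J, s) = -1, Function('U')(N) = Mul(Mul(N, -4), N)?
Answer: -15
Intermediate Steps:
Function('U')(N) = Mul(-4, Pow(N, 2)) (Function('U')(N) = Mul(Mul(-4, N), N) = Mul(-4, Pow(N, 2)))
t = -1 (t = Add(15, Mul(-4, Pow(-2, 2))) = Add(15, Mul(-4, 4)) = Add(15, -16) = -1)
Mul(Mul(D, Function('M')(-7, Mul(5, Add(0, 0)))), t) = Mul(Mul(-15, -1), -1) = Mul(15, -1) = -15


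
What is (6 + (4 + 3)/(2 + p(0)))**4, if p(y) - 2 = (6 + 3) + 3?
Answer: 112550881/65536 ≈ 1717.4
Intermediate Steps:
p(y) = 14 (p(y) = 2 + ((6 + 3) + 3) = 2 + (9 + 3) = 2 + 12 = 14)
(6 + (4 + 3)/(2 + p(0)))**4 = (6 + (4 + 3)/(2 + 14))**4 = (6 + 7/16)**4 = (103/16)**4 = 112550881/65536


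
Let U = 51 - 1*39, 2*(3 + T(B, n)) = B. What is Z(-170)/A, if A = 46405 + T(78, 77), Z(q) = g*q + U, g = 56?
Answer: -9508/46441 ≈ -0.20473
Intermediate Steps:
T(B, n) = -3 + B/2
U = 12 (U = 51 - 39 = 12)
Z(q) = 12 + 56*q (Z(q) = 56*q + 12 = 12 + 56*q)
A = 46441 (A = 46405 + (-3 + (½)*78) = 46405 + (-3 + 39) = 46405 + 36 = 46441)
Z(-170)/A = (12 + 56*(-170))/46441 = (12 - 9520)*(1/46441) = -9508*1/46441 = -9508/46441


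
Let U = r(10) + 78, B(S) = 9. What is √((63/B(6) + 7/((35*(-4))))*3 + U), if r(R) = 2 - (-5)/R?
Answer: √10135/10 ≈ 10.067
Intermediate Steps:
r(R) = 2 + 5/R
U = 161/2 (U = (2 + 5/10) + 78 = (2 + 5*(⅒)) + 78 = (2 + ½) + 78 = 5/2 + 78 = 161/2 ≈ 80.500)
√((63/B(6) + 7/((35*(-4))))*3 + U) = √((63/9 + 7/((35*(-4))))*3 + 161/2) = √((63*(⅑) + 7/(-140))*3 + 161/2) = √((7 + 7*(-1/140))*3 + 161/2) = √((7 - 1/20)*3 + 161/2) = √((139/20)*3 + 161/2) = √(417/20 + 161/2) = √(2027/20) = √10135/10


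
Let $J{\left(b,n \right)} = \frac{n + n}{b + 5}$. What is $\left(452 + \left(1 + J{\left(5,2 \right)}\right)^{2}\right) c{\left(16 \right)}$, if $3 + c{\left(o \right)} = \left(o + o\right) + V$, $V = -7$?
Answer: $\frac{249678}{25} \approx 9987.1$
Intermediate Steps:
$J{\left(b,n \right)} = \frac{2 n}{5 + b}$
$c{\left(o \right)} = -10 + 2 o$ ($c{\left(o \right)} = -3 + \left(\left(o + o\right) - 7\right) = -3 + \left(2 o - 7\right) = -3 + \left(-7 + 2 o\right) = -10 + 2 o$)
$\left(452 + \left(1 + J{\left(5,2 \right)}\right)^{2}\right) c{\left(16 \right)} = \left(452 + \left(1 + 2 \cdot 2 \frac{1}{5 + 5}\right)^{2}\right) \left(-10 + 2 \cdot 16\right) = \left(452 + \left(1 + 2 \cdot 2 \cdot \frac{1}{10}\right)^{2}\right) \left(-10 + 32\right) = \left(452 + \left(1 + 2 \cdot 2 \cdot \frac{1}{10}\right)^{2}\right) 22 = \left(452 + \left(1 + \frac{2}{5}\right)^{2}\right) 22 = \left(452 + \left(\frac{7}{5}\right)^{2}\right) 22 = \left(452 + \frac{49}{25}\right) 22 = \frac{11349}{25} \cdot 22 = \frac{249678}{25}$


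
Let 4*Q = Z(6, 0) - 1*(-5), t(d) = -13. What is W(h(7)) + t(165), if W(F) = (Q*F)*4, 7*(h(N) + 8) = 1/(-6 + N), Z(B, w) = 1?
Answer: -421/7 ≈ -60.143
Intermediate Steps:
h(N) = -8 + 1/(7*(-6 + N))
Q = 3/2 (Q = (1 - 1*(-5))/4 = (1 + 5)/4 = (¼)*6 = 3/2 ≈ 1.5000)
W(F) = 6*F (W(F) = (3*F/2)*4 = 6*F)
W(h(7)) + t(165) = 6*((337 - 56*7)/(7*(-6 + 7))) - 13 = 6*((⅐)*(337 - 392)/1) - 13 = 6*((⅐)*1*(-55)) - 13 = 6*(-55/7) - 13 = -330/7 - 13 = -421/7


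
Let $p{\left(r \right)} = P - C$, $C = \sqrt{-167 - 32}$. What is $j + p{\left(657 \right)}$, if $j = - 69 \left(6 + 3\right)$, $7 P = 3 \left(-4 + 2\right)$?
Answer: $- \frac{4353}{7} - i \sqrt{199} \approx -621.86 - 14.107 i$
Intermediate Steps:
$C = i \sqrt{199}$ ($C = \sqrt{-199} = i \sqrt{199} \approx 14.107 i$)
$P = - \frac{6}{7}$ ($P = \frac{3 \left(-4 + 2\right)}{7} = \frac{3 \left(-2\right)}{7} = \frac{1}{7} \left(-6\right) = - \frac{6}{7} \approx -0.85714$)
$p{\left(r \right)} = - \frac{6}{7} - i \sqrt{199}$
$j = -621$ ($j = \left(-69\right) 9 = -621$)
$j + p{\left(657 \right)} = -621 - \left(\frac{6}{7} + i \sqrt{199}\right) = - \frac{4353}{7} - i \sqrt{199}$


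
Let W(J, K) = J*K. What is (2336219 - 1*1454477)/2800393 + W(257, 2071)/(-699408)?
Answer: -873803364335/1958617267344 ≈ -0.44613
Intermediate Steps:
(2336219 - 1*1454477)/2800393 + W(257, 2071)/(-699408) = (2336219 - 1*1454477)/2800393 + (257*2071)/(-699408) = (2336219 - 1454477)*(1/2800393) + 532247*(-1/699408) = 881742*(1/2800393) - 532247/699408 = 881742/2800393 - 532247/699408 = -873803364335/1958617267344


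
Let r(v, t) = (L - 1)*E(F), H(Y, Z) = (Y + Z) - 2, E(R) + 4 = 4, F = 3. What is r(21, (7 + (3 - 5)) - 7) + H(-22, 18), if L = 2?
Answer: -6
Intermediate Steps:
E(R) = 0 (E(R) = -4 + 4 = 0)
H(Y, Z) = -2 + Y + Z
r(v, t) = 0 (r(v, t) = (2 - 1)*0 = 1*0 = 0)
r(21, (7 + (3 - 5)) - 7) + H(-22, 18) = 0 + (-2 - 22 + 18) = 0 - 6 = -6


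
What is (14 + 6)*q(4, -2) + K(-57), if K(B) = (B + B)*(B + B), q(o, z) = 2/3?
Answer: 39028/3 ≈ 13009.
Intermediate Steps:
q(o, z) = ⅔ (q(o, z) = 2*(⅓) = ⅔)
K(B) = 4*B² (K(B) = (2*B)*(2*B) = 4*B²)
(14 + 6)*q(4, -2) + K(-57) = (14 + 6)*(⅔) + 4*(-57)² = 20*(⅔) + 4*3249 = 40/3 + 12996 = 39028/3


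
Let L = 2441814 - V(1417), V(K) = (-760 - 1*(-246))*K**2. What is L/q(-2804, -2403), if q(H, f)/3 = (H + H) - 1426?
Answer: -517248380/10551 ≈ -49024.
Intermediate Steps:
V(K) = -514*K**2 (V(K) = (-760 + 246)*K**2 = -514*K**2)
q(H, f) = -4278 + 6*H (q(H, f) = 3*((H + H) - 1426) = 3*(2*H - 1426) = 3*(-1426 + 2*H) = -4278 + 6*H)
L = 1034496760 (L = 2441814 - (-514)*1417**2 = 2441814 - (-514)*2007889 = 2441814 - 1*(-1032054946) = 2441814 + 1032054946 = 1034496760)
L/q(-2804, -2403) = 1034496760/(-4278 + 6*(-2804)) = 1034496760/(-4278 - 16824) = 1034496760/(-21102) = 1034496760*(-1/21102) = -517248380/10551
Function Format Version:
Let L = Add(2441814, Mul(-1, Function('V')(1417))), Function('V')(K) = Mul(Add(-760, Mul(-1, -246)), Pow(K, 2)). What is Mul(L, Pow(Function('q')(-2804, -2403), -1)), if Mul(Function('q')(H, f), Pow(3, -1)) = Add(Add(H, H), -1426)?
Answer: Rational(-517248380, 10551) ≈ -49024.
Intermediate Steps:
Function('V')(K) = Mul(-514, Pow(K, 2)) (Function('V')(K) = Mul(Add(-760, 246), Pow(K, 2)) = Mul(-514, Pow(K, 2)))
Function('q')(H, f) = Add(-4278, Mul(6, H)) (Function('q')(H, f) = Mul(3, Add(Add(H, H), -1426)) = Mul(3, Add(Mul(2, H), -1426)) = Mul(3, Add(-1426, Mul(2, H))) = Add(-4278, Mul(6, H)))
L = 1034496760 (L = Add(2441814, Mul(-1, Mul(-514, Pow(1417, 2)))) = Add(2441814, Mul(-1, Mul(-514, 2007889))) = Add(2441814, Mul(-1, -1032054946)) = Add(2441814, 1032054946) = 1034496760)
Mul(L, Pow(Function('q')(-2804, -2403), -1)) = Mul(1034496760, Pow(Add(-4278, Mul(6, -2804)), -1)) = Mul(1034496760, Pow(Add(-4278, -16824), -1)) = Mul(1034496760, Pow(-21102, -1)) = Mul(1034496760, Rational(-1, 21102)) = Rational(-517248380, 10551)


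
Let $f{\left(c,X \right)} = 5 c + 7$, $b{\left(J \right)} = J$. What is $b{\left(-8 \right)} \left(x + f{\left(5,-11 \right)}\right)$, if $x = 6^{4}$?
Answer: $-10624$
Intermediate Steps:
$x = 1296$
$f{\left(c,X \right)} = 7 + 5 c$
$b{\left(-8 \right)} \left(x + f{\left(5,-11 \right)}\right) = - 8 \left(1296 + \left(7 + 5 \cdot 5\right)\right) = - 8 \left(1296 + \left(7 + 25\right)\right) = - 8 \left(1296 + 32\right) = \left(-8\right) 1328 = -10624$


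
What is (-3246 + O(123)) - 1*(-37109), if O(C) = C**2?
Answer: 48992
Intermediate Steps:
(-3246 + O(123)) - 1*(-37109) = (-3246 + 123**2) - 1*(-37109) = (-3246 + 15129) + 37109 = 11883 + 37109 = 48992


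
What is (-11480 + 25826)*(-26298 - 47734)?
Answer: -1062063072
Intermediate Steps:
(-11480 + 25826)*(-26298 - 47734) = 14346*(-74032) = -1062063072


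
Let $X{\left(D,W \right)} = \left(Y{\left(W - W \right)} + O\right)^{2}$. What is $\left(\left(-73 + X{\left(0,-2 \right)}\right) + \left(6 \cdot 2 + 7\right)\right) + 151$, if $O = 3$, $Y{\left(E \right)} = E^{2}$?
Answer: $106$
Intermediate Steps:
$X{\left(D,W \right)} = 9$ ($X{\left(D,W \right)} = \left(\left(W - W\right)^{2} + 3\right)^{2} = \left(0^{2} + 3\right)^{2} = \left(0 + 3\right)^{2} = 3^{2} = 9$)
$\left(\left(-73 + X{\left(0,-2 \right)}\right) + \left(6 \cdot 2 + 7\right)\right) + 151 = \left(\left(-73 + 9\right) + \left(6 \cdot 2 + 7\right)\right) + 151 = \left(-64 + \left(12 + 7\right)\right) + 151 = \left(-64 + 19\right) + 151 = -45 + 151 = 106$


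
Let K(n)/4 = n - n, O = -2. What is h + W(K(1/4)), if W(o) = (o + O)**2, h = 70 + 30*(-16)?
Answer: -406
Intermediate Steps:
h = -410 (h = 70 - 480 = -410)
K(n) = 0 (K(n) = 4*(n - n) = 4*0 = 0)
W(o) = (-2 + o)**2 (W(o) = (o - 2)**2 = (-2 + o)**2)
h + W(K(1/4)) = -410 + (-2 + 0)**2 = -410 + (-2)**2 = -410 + 4 = -406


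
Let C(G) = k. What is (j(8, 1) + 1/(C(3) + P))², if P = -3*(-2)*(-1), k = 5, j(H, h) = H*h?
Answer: 49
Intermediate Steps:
C(G) = 5
P = -6 (P = 6*(-1) = -6)
(j(8, 1) + 1/(C(3) + P))² = (8*1 + 1/(5 - 6))² = (8 + 1/(-1))² = (8 - 1)² = 7² = 49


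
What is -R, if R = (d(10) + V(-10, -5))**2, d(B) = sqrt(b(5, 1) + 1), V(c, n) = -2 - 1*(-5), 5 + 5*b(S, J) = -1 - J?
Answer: -(15 + I*sqrt(10))**2/25 ≈ -8.6 - 3.7947*I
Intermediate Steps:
b(S, J) = -6/5 - J/5 (b(S, J) = -1 + (-1 - J)/5 = -1 + (-1/5 - J/5) = -6/5 - J/5)
V(c, n) = 3 (V(c, n) = -2 + 5 = 3)
d(B) = I*sqrt(10)/5 (d(B) = sqrt((-6/5 - 1/5*1) + 1) = sqrt((-6/5 - 1/5) + 1) = sqrt(-7/5 + 1) = sqrt(-2/5) = I*sqrt(10)/5)
R = (3 + I*sqrt(10)/5)**2 (R = (I*sqrt(10)/5 + 3)**2 = (3 + I*sqrt(10)/5)**2 ≈ 8.6 + 3.7947*I)
-R = -(15 + I*sqrt(10))**2/25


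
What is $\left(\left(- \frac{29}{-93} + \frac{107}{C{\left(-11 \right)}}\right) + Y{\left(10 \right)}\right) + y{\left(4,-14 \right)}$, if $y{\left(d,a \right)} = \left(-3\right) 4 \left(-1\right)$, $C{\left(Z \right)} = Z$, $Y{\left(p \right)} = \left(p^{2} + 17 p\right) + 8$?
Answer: $\frac{287038}{1023} \approx 280.58$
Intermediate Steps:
$Y{\left(p \right)} = 8 + p^{2} + 17 p$
$y{\left(d,a \right)} = 12$ ($y{\left(d,a \right)} = \left(-12\right) \left(-1\right) = 12$)
$\left(\left(- \frac{29}{-93} + \frac{107}{C{\left(-11 \right)}}\right) + Y{\left(10 \right)}\right) + y{\left(4,-14 \right)} = \left(\left(- \frac{29}{-93} + \frac{107}{-11}\right) + \left(8 + 10^{2} + 17 \cdot 10\right)\right) + 12 = \left(\left(\left(-29\right) \left(- \frac{1}{93}\right) + 107 \left(- \frac{1}{11}\right)\right) + \left(8 + 100 + 170\right)\right) + 12 = \left(\left(\frac{29}{93} - \frac{107}{11}\right) + 278\right) + 12 = \left(- \frac{9632}{1023} + 278\right) + 12 = \frac{274762}{1023} + 12 = \frac{287038}{1023}$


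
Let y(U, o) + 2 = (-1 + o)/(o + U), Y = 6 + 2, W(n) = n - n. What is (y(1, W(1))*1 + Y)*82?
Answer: 410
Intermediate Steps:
W(n) = 0
Y = 8
y(U, o) = -2 + (-1 + o)/(U + o) (y(U, o) = -2 + (-1 + o)/(o + U) = -2 + (-1 + o)/(U + o))
(y(1, W(1))*1 + Y)*82 = (((-1 - 1*0 - 2*1)/(1 + 0))*1 + 8)*82 = (((-1 + 0 - 2)/1)*1 + 8)*82 = ((1*(-3))*1 + 8)*82 = (-3*1 + 8)*82 = (-3 + 8)*82 = 5*82 = 410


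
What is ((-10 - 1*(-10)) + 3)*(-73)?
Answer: -219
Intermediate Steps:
((-10 - 1*(-10)) + 3)*(-73) = ((-10 + 10) + 3)*(-73) = (0 + 3)*(-73) = 3*(-73) = -219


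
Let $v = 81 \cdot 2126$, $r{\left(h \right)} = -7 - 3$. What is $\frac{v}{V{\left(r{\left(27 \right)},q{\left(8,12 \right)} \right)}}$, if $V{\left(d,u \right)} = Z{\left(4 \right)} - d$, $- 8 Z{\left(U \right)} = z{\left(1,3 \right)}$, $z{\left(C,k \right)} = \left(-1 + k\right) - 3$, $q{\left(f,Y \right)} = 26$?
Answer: $17008$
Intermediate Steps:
$r{\left(h \right)} = -10$
$v = 172206$
$z{\left(C,k \right)} = -4 + k$
$Z{\left(U \right)} = \frac{1}{8}$ ($Z{\left(U \right)} = - \frac{-4 + 3}{8} = \left(- \frac{1}{8}\right) \left(-1\right) = \frac{1}{8}$)
$V{\left(d,u \right)} = \frac{1}{8} - d$
$\frac{v}{V{\left(r{\left(27 \right)},q{\left(8,12 \right)} \right)}} = \frac{172206}{\frac{1}{8} - -10} = \frac{172206}{\frac{1}{8} + 10} = \frac{172206}{\frac{81}{8}} = 172206 \cdot \frac{8}{81} = 17008$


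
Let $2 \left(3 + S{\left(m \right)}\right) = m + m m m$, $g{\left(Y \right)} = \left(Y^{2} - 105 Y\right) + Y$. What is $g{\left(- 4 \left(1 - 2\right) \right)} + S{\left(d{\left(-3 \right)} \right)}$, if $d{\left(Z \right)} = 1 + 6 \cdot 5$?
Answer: $14508$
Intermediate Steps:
$d{\left(Z \right)} = 31$ ($d{\left(Z \right)} = 1 + 30 = 31$)
$g{\left(Y \right)} = Y^{2} - 104 Y$
$S{\left(m \right)} = -3 + \frac{m}{2} + \frac{m^{3}}{2}$ ($S{\left(m \right)} = -3 + \frac{m + m m m}{2} = -3 + \frac{m + m^{2} m}{2} = -3 + \frac{m + m^{3}}{2} = -3 + \left(\frac{m}{2} + \frac{m^{3}}{2}\right) = -3 + \frac{m}{2} + \frac{m^{3}}{2}$)
$g{\left(- 4 \left(1 - 2\right) \right)} + S{\left(d{\left(-3 \right)} \right)} = - 4 \left(1 - 2\right) \left(-104 - 4 \left(1 - 2\right)\right) + \left(-3 + \frac{1}{2} \cdot 31 + \frac{31^{3}}{2}\right) = \left(-4\right) \left(-1\right) \left(-104 - -4\right) + \left(-3 + \frac{31}{2} + \frac{1}{2} \cdot 29791\right) = 4 \left(-104 + 4\right) + \left(-3 + \frac{31}{2} + \frac{29791}{2}\right) = 4 \left(-100\right) + 14908 = -400 + 14908 = 14508$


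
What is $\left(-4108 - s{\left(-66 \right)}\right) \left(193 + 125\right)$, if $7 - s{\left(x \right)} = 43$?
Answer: $-1294896$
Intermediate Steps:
$s{\left(x \right)} = -36$ ($s{\left(x \right)} = 7 - 43 = -36$)
$\left(-4108 - s{\left(-66 \right)}\right) \left(193 + 125\right) = \left(-4108 - -36\right) \left(193 + 125\right) = \left(-4108 + 36\right) 318 = \left(-4072\right) 318 = -1294896$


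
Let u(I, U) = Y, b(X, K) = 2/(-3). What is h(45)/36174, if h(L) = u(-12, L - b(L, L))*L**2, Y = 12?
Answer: 4050/6029 ≈ 0.67175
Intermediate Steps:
b(X, K) = -2/3 (b(X, K) = 2*(-1/3) = -2/3)
u(I, U) = 12
h(L) = 12*L**2
h(45)/36174 = (12*45**2)/36174 = (12*2025)*(1/36174) = 24300*(1/36174) = 4050/6029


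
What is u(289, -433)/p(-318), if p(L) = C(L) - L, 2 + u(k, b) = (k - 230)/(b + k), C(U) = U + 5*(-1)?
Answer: 347/720 ≈ 0.48194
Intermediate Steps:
C(U) = -5 + U (C(U) = U - 5 = -5 + U)
u(k, b) = -2 + (-230 + k)/(b + k) (u(k, b) = -2 + (k - 230)/(b + k) = -2 + (-230 + k)/(b + k))
p(L) = -5 (p(L) = (-5 + L) - L = -5)
u(289, -433)/p(-318) = ((-230 - 1*289 - 2*(-433))/(-433 + 289))/(-5) = ((-230 - 289 + 866)/(-144))*(-⅕) = -1/144*347*(-⅕) = -347/144*(-⅕) = 347/720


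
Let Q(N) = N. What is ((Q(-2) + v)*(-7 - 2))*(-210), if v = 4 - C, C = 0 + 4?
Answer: -3780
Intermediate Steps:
C = 4
v = 0 (v = 4 - 1*4 = 4 - 4 = 0)
((Q(-2) + v)*(-7 - 2))*(-210) = ((-2 + 0)*(-7 - 2))*(-210) = -2*(-9)*(-210) = 18*(-210) = -3780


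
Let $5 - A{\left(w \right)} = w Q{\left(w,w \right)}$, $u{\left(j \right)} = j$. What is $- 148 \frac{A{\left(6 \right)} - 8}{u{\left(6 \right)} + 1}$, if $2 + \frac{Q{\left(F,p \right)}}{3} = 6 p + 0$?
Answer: $\frac{91020}{7} \approx 13003.0$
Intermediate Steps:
$Q{\left(F,p \right)} = -6 + 18 p$ ($Q{\left(F,p \right)} = -6 + 3 \left(6 p + 0\right) = -6 + 3 \cdot 6 p = -6 + 18 p$)
$A{\left(w \right)} = 5 - w \left(-6 + 18 w\right)$
$- 148 \frac{A{\left(6 \right)} - 8}{u{\left(6 \right)} + 1} = - 148 \frac{\left(5 - 36 \left(-1 + 3 \cdot 6\right)\right) - 8}{6 + 1} = - 148 \frac{\left(5 - 36 \left(-1 + 18\right)\right) - 8}{7} = - 148 \left(\left(5 - 36 \cdot 17\right) - 8\right) \frac{1}{7} = - 148 \left(\left(5 - 612\right) - 8\right) \frac{1}{7} = - 148 \left(-607 - 8\right) \frac{1}{7} = - 148 \left(\left(-615\right) \frac{1}{7}\right) = \left(-148\right) \left(- \frac{615}{7}\right) = \frac{91020}{7}$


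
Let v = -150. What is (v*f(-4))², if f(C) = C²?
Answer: 5760000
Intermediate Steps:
(v*f(-4))² = (-150*(-4)²)² = (-150*16)² = (-2400)² = 5760000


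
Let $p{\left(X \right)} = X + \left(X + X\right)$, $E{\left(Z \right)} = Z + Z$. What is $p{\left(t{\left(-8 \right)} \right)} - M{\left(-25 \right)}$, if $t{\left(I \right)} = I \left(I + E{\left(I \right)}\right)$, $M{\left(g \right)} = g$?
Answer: $601$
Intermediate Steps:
$E{\left(Z \right)} = 2 Z$
$t{\left(I \right)} = 3 I^{2}$ ($t{\left(I \right)} = I \left(I + 2 I\right) = I 3 I = 3 I^{2}$)
$p{\left(X \right)} = 3 X$ ($p{\left(X \right)} = X + 2 X = 3 X$)
$p{\left(t{\left(-8 \right)} \right)} - M{\left(-25 \right)} = 3 \cdot 3 \left(-8\right)^{2} - -25 = 3 \cdot 3 \cdot 64 + 25 = 3 \cdot 192 + 25 = 576 + 25 = 601$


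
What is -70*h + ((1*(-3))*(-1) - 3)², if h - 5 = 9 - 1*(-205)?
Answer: -15330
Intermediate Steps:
h = 219 (h = 5 + (9 - 1*(-205)) = 5 + (9 + 205) = 5 + 214 = 219)
-70*h + ((1*(-3))*(-1) - 3)² = -70*219 + ((1*(-3))*(-1) - 3)² = -15330 + (-3*(-1) - 3)² = -15330 + (3 - 3)² = -15330 + 0² = -15330 + 0 = -15330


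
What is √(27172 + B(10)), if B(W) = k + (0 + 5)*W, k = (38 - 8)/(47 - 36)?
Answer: 4*√205887/11 ≈ 165.00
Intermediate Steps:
k = 30/11 ≈ 2.7273
B(W) = 30/11 + 5*W (B(W) = 30/11 + (0 + 5)*W = 30/11 + 5*W)
√(27172 + B(10)) = √(27172 + (30/11 + 5*10)) = √(27172 + (30/11 + 50)) = √(27172 + 580/11) = √(299472/11) = 4*√205887/11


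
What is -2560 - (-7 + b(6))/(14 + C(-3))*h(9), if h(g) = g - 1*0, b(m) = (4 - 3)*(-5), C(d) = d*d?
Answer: -58772/23 ≈ -2555.3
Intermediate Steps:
C(d) = d**2
b(m) = -5 (b(m) = 1*(-5) = -5)
h(g) = g (h(g) = g + 0 = g)
-2560 - (-7 + b(6))/(14 + C(-3))*h(9) = -2560 - (-7 - 5)/(14 + (-3)**2)*9 = -2560 - (-12/(14 + 9))*9 = -2560 - (-12/23)*9 = -2560 - (-12*1/23)*9 = -2560 - (-12)*9/23 = -2560 - 1*(-108/23) = -2560 + 108/23 = -58772/23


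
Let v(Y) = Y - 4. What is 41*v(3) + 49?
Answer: 8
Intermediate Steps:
v(Y) = -4 + Y
41*v(3) + 49 = 41*(-4 + 3) + 49 = 41*(-1) + 49 = -41 + 49 = 8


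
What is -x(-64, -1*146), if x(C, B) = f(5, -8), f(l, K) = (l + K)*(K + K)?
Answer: -48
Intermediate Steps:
f(l, K) = 2*K*(K + l) (f(l, K) = (K + l)*(2*K) = 2*K*(K + l))
x(C, B) = 48 (x(C, B) = 2*(-8)*(-8 + 5) = 2*(-8)*(-3) = 48)
-x(-64, -1*146) = -1*48 = -48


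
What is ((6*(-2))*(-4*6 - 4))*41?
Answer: 13776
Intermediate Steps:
((6*(-2))*(-4*6 - 4))*41 = -12*(-24 - 4)*41 = -12*(-28)*41 = 336*41 = 13776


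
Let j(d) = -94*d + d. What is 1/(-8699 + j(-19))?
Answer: -1/6932 ≈ -0.00014426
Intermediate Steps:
j(d) = -93*d
1/(-8699 + j(-19)) = 1/(-8699 - 93*(-19)) = 1/(-8699 + 1767) = 1/(-6932) = -1/6932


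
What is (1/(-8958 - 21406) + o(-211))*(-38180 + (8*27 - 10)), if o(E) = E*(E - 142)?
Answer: -42941033585457/15182 ≈ -2.8284e+9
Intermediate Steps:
o(E) = E*(-142 + E)
(1/(-8958 - 21406) + o(-211))*(-38180 + (8*27 - 10)) = (1/(-8958 - 21406) - 211*(-142 - 211))*(-38180 + (8*27 - 10)) = (1/(-30364) - 211*(-353))*(-38180 + (216 - 10)) = (-1/30364 + 74483)*(-38180 + 206) = (2261601811/30364)*(-37974) = -42941033585457/15182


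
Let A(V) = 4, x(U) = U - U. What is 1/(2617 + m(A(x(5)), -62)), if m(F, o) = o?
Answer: 1/2555 ≈ 0.00039139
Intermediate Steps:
x(U) = 0
1/(2617 + m(A(x(5)), -62)) = 1/(2617 - 62) = 1/2555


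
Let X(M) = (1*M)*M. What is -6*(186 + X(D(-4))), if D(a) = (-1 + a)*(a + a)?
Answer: -10716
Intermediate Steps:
D(a) = 2*a*(-1 + a) (D(a) = (-1 + a)*(2*a) = 2*a*(-1 + a))
X(M) = M**2 (X(M) = M*M = M**2)
-6*(186 + X(D(-4))) = -6*(186 + (2*(-4)*(-1 - 4))**2) = -6*(186 + (2*(-4)*(-5))**2) = -6*(186 + 40**2) = -6*(186 + 1600) = -6*1786 = -10716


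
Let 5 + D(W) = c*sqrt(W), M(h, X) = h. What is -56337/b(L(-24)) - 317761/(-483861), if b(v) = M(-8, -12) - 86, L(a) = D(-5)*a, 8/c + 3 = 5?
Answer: 27289146691/45482934 ≈ 599.99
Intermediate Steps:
c = 4 (c = 8/(-3 + 5) = 8/2 = 8*(1/2) = 4)
D(W) = -5 + 4*sqrt(W)
L(a) = a*(-5 + 4*I*sqrt(5)) (L(a) = (-5 + 4*sqrt(-5))*a = (-5 + 4*(I*sqrt(5)))*a = (-5 + 4*I*sqrt(5))*a = a*(-5 + 4*I*sqrt(5)))
b(v) = -94 (b(v) = -8 - 86 = -94)
-56337/b(L(-24)) - 317761/(-483861) = -56337/(-94) - 317761/(-483861) = -56337*(-1/94) - 317761*(-1/483861) = 56337/94 + 317761/483861 = 27289146691/45482934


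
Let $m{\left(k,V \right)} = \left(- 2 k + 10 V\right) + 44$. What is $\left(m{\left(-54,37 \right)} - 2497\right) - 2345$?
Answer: $-4320$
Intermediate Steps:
$m{\left(k,V \right)} = 44 - 2 k + 10 V$
$\left(m{\left(-54,37 \right)} - 2497\right) - 2345 = \left(\left(44 - -108 + 10 \cdot 37\right) - 2497\right) - 2345 = \left(\left(44 + 108 + 370\right) - 2497\right) - 2345 = \left(522 - 2497\right) - 2345 = -1975 - 2345 = -4320$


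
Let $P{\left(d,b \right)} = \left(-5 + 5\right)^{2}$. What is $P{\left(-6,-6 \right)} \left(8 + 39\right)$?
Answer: $0$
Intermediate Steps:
$P{\left(d,b \right)} = 0$ ($P{\left(d,b \right)} = 0^{2} = 0$)
$P{\left(-6,-6 \right)} \left(8 + 39\right) = 0 \left(8 + 39\right) = 0 \cdot 47 = 0$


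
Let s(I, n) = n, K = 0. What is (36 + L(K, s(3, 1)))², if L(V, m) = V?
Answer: 1296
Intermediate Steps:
(36 + L(K, s(3, 1)))² = (36 + 0)² = 36² = 1296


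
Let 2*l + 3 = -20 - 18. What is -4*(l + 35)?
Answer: -58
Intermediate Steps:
l = -41/2 (l = -3/2 + (-20 - 18)/2 = -3/2 + (1/2)*(-38) = -3/2 - 19 = -41/2 ≈ -20.500)
-4*(l + 35) = -4*(-41/2 + 35) = -4*29/2 = -58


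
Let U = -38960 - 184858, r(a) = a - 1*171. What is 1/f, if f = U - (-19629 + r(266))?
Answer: -1/204284 ≈ -4.8951e-6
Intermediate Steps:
r(a) = -171 + a (r(a) = a - 171 = -171 + a)
U = -223818
f = -204284 (f = -223818 - (-19629 + (-171 + 266)) = -223818 - (-19629 + 95) = -223818 - 1*(-19534) = -223818 + 19534 = -204284)
1/f = 1/(-204284) = -1/204284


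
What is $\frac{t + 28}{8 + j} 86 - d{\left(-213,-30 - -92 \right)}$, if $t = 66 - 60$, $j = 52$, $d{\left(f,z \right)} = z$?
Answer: $- \frac{199}{15} \approx -13.267$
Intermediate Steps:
$t = 6$
$\frac{t + 28}{8 + j} 86 - d{\left(-213,-30 - -92 \right)} = \frac{6 + 28}{8 + 52} \cdot 86 - \left(-30 - -92\right) = \frac{34}{60} \cdot 86 - \left(-30 + 92\right) = 34 \cdot \frac{1}{60} \cdot 86 - 62 = \frac{17}{30} \cdot 86 - 62 = \frac{731}{15} - 62 = - \frac{199}{15}$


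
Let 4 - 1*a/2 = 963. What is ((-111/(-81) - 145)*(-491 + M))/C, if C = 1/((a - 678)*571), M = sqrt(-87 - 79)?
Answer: -2822474930968/27 + 5748421448*I*sqrt(166)/27 ≈ -1.0454e+11 + 2.7431e+9*I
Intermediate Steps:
a = -1918 (a = 8 - 2*963 = 8 - 1926 = -1918)
M = I*sqrt(166) (M = sqrt(-166) = I*sqrt(166) ≈ 12.884*I)
C = -1/1482316 (C = 1/(-1918 - 678*571) = (1/571)/(-2596) = -1/2596*1/571 = -1/1482316 ≈ -6.7462e-7)
((-111/(-81) - 145)*(-491 + M))/C = ((-111/(-81) - 145)*(-491 + I*sqrt(166)))/(-1/1482316) = ((-111*(-1/81) - 145)*(-491 + I*sqrt(166)))*(-1482316) = ((37/27 - 145)*(-491 + I*sqrt(166)))*(-1482316) = -3878*(-491 + I*sqrt(166))/27*(-1482316) = (1904098/27 - 3878*I*sqrt(166)/27)*(-1482316) = -2822474930968/27 + 5748421448*I*sqrt(166)/27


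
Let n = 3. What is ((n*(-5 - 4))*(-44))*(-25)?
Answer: -29700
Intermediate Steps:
((n*(-5 - 4))*(-44))*(-25) = ((3*(-5 - 4))*(-44))*(-25) = ((3*(-9))*(-44))*(-25) = -27*(-44)*(-25) = 1188*(-25) = -29700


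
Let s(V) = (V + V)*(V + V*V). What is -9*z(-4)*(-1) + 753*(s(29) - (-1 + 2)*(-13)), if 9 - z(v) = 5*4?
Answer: 38006070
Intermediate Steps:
z(v) = -11 (z(v) = 9 - 5*4 = 9 - 1*20 = 9 - 20 = -11)
s(V) = 2*V*(V + V**2) (s(V) = (2*V)*(V + V**2) = 2*V*(V + V**2))
-9*z(-4)*(-1) + 753*(s(29) - (-1 + 2)*(-13)) = -9*(-11)*(-1) + 753*(2*29**2*(1 + 29) - (-1 + 2)*(-13)) = 99*(-1) + 753*(2*841*30 - (-13)) = -99 + 753*(50460 - 1*(-13)) = -99 + 753*(50460 + 13) = -99 + 753*50473 = -99 + 38006169 = 38006070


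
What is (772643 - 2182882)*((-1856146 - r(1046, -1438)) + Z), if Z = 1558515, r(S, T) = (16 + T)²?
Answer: 3271352561885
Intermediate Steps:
(772643 - 2182882)*((-1856146 - r(1046, -1438)) + Z) = (772643 - 2182882)*((-1856146 - (16 - 1438)²) + 1558515) = -1410239*((-1856146 - 1*(-1422)²) + 1558515) = -1410239*((-1856146 - 1*2022084) + 1558515) = -1410239*((-1856146 - 2022084) + 1558515) = -1410239*(-3878230 + 1558515) = -1410239*(-2319715) = 3271352561885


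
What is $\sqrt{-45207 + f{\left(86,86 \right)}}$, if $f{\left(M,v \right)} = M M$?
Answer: $i \sqrt{37811} \approx 194.45 i$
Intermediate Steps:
$f{\left(M,v \right)} = M^{2}$
$\sqrt{-45207 + f{\left(86,86 \right)}} = \sqrt{-45207 + 86^{2}} = \sqrt{-45207 + 7396} = \sqrt{-37811} = i \sqrt{37811}$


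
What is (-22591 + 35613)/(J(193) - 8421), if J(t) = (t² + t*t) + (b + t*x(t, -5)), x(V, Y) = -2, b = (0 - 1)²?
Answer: 6511/32846 ≈ 0.19823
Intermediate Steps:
b = 1 (b = (-1)² = 1)
J(t) = 1 - 2*t + 2*t² (J(t) = (t² + t*t) + (1 + t*(-2)) = (t² + t²) + (1 - 2*t) = 2*t² + (1 - 2*t) = 1 - 2*t + 2*t²)
(-22591 + 35613)/(J(193) - 8421) = (-22591 + 35613)/((1 - 2*193 + 2*193²) - 8421) = 13022/((1 - 386 + 2*37249) - 8421) = 13022/((1 - 386 + 74498) - 8421) = 13022/(74113 - 8421) = 13022/65692 = 13022*(1/65692) = 6511/32846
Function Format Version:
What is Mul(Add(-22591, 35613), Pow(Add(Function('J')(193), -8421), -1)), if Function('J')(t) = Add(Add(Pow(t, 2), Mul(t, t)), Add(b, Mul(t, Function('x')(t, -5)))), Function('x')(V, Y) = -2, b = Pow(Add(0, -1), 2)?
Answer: Rational(6511, 32846) ≈ 0.19823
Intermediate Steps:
b = 1 (b = Pow(-1, 2) = 1)
Function('J')(t) = Add(1, Mul(-2, t), Mul(2, Pow(t, 2))) (Function('J')(t) = Add(Add(Pow(t, 2), Mul(t, t)), Add(1, Mul(t, -2))) = Add(Add(Pow(t, 2), Pow(t, 2)), Add(1, Mul(-2, t))) = Add(Mul(2, Pow(t, 2)), Add(1, Mul(-2, t))) = Add(1, Mul(-2, t), Mul(2, Pow(t, 2))))
Mul(Add(-22591, 35613), Pow(Add(Function('J')(193), -8421), -1)) = Mul(Add(-22591, 35613), Pow(Add(Add(1, Mul(-2, 193), Mul(2, Pow(193, 2))), -8421), -1)) = Mul(13022, Pow(Add(Add(1, -386, Mul(2, 37249)), -8421), -1)) = Mul(13022, Pow(Add(Add(1, -386, 74498), -8421), -1)) = Mul(13022, Pow(Add(74113, -8421), -1)) = Mul(13022, Pow(65692, -1)) = Mul(13022, Rational(1, 65692)) = Rational(6511, 32846)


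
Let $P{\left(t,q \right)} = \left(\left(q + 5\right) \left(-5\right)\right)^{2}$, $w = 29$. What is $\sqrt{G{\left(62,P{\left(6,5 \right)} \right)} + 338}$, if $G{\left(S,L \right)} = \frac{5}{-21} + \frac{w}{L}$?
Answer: $\frac{\sqrt{372395289}}{1050} \approx 18.379$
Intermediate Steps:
$P{\left(t,q \right)} = \left(-25 - 5 q\right)^{2}$ ($P{\left(t,q \right)} = \left(\left(5 + q\right) \left(-5\right)\right)^{2} = \left(-25 - 5 q\right)^{2}$)
$G{\left(S,L \right)} = - \frac{5}{21} + \frac{29}{L}$ ($G{\left(S,L \right)} = \frac{5}{-21} + \frac{29}{L} = 5 \left(- \frac{1}{21}\right) + \frac{29}{L} = - \frac{5}{21} + \frac{29}{L}$)
$\sqrt{G{\left(62,P{\left(6,5 \right)} \right)} + 338} = \sqrt{\left(- \frac{5}{21} + \frac{29}{25 \left(5 + 5\right)^{2}}\right) + 338} = \sqrt{\left(- \frac{5}{21} + \frac{29}{25 \cdot 10^{2}}\right) + 338} = \sqrt{\left(- \frac{5}{21} + \frac{29}{25 \cdot 100}\right) + 338} = \sqrt{\left(- \frac{5}{21} + \frac{29}{2500}\right) + 338} = \sqrt{- \frac{11891}{52500} + 338} = \sqrt{\frac{17733109}{52500}} = \frac{\sqrt{372395289}}{1050}$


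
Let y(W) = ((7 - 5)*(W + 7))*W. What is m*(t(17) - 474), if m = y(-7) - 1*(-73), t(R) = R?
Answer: -33361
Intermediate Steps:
y(W) = W*(14 + 2*W) (y(W) = (2*(7 + W))*W = (14 + 2*W)*W = W*(14 + 2*W))
m = 73 (m = 2*(-7)*(7 - 7) - 1*(-73) = 2*(-7)*0 + 73 = 0 + 73 = 73)
m*(t(17) - 474) = 73*(17 - 474) = 73*(-457) = -33361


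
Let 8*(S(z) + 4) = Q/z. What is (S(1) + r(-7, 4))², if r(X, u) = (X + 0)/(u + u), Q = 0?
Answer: 1521/64 ≈ 23.766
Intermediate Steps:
r(X, u) = X/(2*u) (r(X, u) = X/((2*u)) = X*(1/(2*u)) = X/(2*u))
S(z) = -4 (S(z) = -4 + (0/z)/8 = -4 + (⅛)*0 = -4 + 0 = -4)
(S(1) + r(-7, 4))² = (-4 + (½)*(-7)/4)² = (-4 + (½)*(-7)*(¼))² = (-4 - 7/8)² = (-39/8)² = 1521/64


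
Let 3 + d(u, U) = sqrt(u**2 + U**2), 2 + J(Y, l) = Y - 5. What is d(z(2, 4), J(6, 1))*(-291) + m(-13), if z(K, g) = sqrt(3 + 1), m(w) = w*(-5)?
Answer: 938 - 291*sqrt(5) ≈ 287.30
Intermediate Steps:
J(Y, l) = -7 + Y (J(Y, l) = -2 + (Y - 5) = -2 + (-5 + Y) = -7 + Y)
m(w) = -5*w
z(K, g) = 2 (z(K, g) = sqrt(4) = 2)
d(u, U) = -3 + sqrt(U**2 + u**2) (d(u, U) = -3 + sqrt(u**2 + U**2) = -3 + sqrt(U**2 + u**2))
d(z(2, 4), J(6, 1))*(-291) + m(-13) = (-3 + sqrt((-7 + 6)**2 + 2**2))*(-291) - 5*(-13) = (-3 + sqrt((-1)**2 + 4))*(-291) + 65 = (-3 + sqrt(1 + 4))*(-291) + 65 = (-3 + sqrt(5))*(-291) + 65 = (873 - 291*sqrt(5)) + 65 = 938 - 291*sqrt(5)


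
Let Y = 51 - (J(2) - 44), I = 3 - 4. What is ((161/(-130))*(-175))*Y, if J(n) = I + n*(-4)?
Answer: 22540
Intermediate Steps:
I = -1
J(n) = -1 - 4*n (J(n) = -1 + n*(-4) = -1 - 4*n)
Y = 104 (Y = 51 - ((-1 - 4*2) - 44) = 51 - ((-1 - 8) - 44) = 51 - (-9 - 44) = 51 - 1*(-53) = 51 + 53 = 104)
((161/(-130))*(-175))*Y = ((161/(-130))*(-175))*104 = ((161*(-1/130))*(-175))*104 = -161/130*(-175)*104 = (5635/26)*104 = 22540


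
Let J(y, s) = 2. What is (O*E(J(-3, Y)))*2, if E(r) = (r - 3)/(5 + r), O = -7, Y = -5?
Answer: 2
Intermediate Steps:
E(r) = (-3 + r)/(5 + r)
(O*E(J(-3, Y)))*2 = -7*(-3 + 2)/(5 + 2)*2 = -7*(-1)/7*2 = -(-1)*2 = -7*(-⅐)*2 = 1*2 = 2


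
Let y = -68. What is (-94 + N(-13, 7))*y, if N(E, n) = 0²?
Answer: 6392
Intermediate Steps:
N(E, n) = 0
(-94 + N(-13, 7))*y = (-94 + 0)*(-68) = -94*(-68) = 6392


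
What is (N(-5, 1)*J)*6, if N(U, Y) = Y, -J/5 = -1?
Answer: 30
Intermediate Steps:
J = 5 (J = -5*(-1) = 5)
(N(-5, 1)*J)*6 = (1*5)*6 = 5*6 = 30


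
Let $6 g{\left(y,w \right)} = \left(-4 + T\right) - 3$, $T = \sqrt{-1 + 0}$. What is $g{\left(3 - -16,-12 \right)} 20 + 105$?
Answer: $\frac{245}{3} + \frac{10 i}{3} \approx 81.667 + 3.3333 i$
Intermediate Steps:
$T = i$ ($T = \sqrt{-1} = i \approx 1.0 i$)
$g{\left(y,w \right)} = - \frac{7}{6} + \frac{i}{6}$ ($g{\left(y,w \right)} = \frac{\left(-4 + i\right) - 3}{6} = \frac{-7 + i}{6} = - \frac{7}{6} + \frac{i}{6}$)
$g{\left(3 - -16,-12 \right)} 20 + 105 = \left(- \frac{7}{6} + \frac{i}{6}\right) 20 + 105 = \left(- \frac{70}{3} + \frac{10 i}{3}\right) + 105 = \frac{245}{3} + \frac{10 i}{3}$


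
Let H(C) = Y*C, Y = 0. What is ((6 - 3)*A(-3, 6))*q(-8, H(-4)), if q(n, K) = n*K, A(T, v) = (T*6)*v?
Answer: 0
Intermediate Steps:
A(T, v) = 6*T*v (A(T, v) = (6*T)*v = 6*T*v)
H(C) = 0 (H(C) = 0*C = 0)
q(n, K) = K*n
((6 - 3)*A(-3, 6))*q(-8, H(-4)) = ((6 - 3)*(6*(-3)*6))*(0*(-8)) = (3*(-108))*0 = -324*0 = 0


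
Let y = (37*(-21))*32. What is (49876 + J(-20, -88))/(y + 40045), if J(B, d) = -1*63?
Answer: 49813/15181 ≈ 3.2813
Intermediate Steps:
J(B, d) = -63
y = -24864 (y = -777*32 = -24864)
(49876 + J(-20, -88))/(y + 40045) = (49876 - 63)/(-24864 + 40045) = 49813/15181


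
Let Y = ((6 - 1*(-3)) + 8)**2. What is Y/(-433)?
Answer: -289/433 ≈ -0.66744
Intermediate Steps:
Y = 289 (Y = ((6 + 3) + 8)**2 = (9 + 8)**2 = 17**2 = 289)
Y/(-433) = 289/(-433) = 289*(-1/433) = -289/433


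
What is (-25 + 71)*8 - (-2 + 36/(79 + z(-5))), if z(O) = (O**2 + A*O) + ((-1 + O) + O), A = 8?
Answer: 19574/53 ≈ 369.32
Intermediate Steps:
z(O) = -1 + O**2 + 10*O (z(O) = (O**2 + 8*O) + ((-1 + O) + O) = (O**2 + 8*O) + (-1 + 2*O) = -1 + O**2 + 10*O)
(-25 + 71)*8 - (-2 + 36/(79 + z(-5))) = (-25 + 71)*8 - (-2 + 36/(79 + (-1 + (-5)**2 + 10*(-5)))) = 46*8 - (-2 + 36/(79 + (-1 + 25 - 50))) = 368 - (-2 + 36/(79 - 26)) = 368 - (-2 + 36/53) = 368 - 1*(-70/53) = 368 + 70/53 = 19574/53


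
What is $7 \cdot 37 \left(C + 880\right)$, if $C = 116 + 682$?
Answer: $434602$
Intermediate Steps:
$C = 798$
$7 \cdot 37 \left(C + 880\right) = 7 \cdot 37 \left(798 + 880\right) = 259 \cdot 1678 = 434602$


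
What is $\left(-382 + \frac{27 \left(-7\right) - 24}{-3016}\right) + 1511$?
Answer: $\frac{3405277}{3016} \approx 1129.1$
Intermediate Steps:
$\left(-382 + \frac{27 \left(-7\right) - 24}{-3016}\right) + 1511 = \left(-382 + \left(-189 - 24\right) \left(- \frac{1}{3016}\right)\right) + 1511 = \left(-382 - - \frac{213}{3016}\right) + 1511 = \left(-382 + \frac{213}{3016}\right) + 1511 = - \frac{1151899}{3016} + 1511 = \frac{3405277}{3016}$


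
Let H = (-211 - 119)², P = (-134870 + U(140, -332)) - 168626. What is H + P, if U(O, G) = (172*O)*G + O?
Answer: -8189016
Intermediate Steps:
U(O, G) = O + 172*G*O (U(O, G) = 172*G*O + O = O + 172*G*O)
P = -8297916 (P = (-134870 + 140*(1 + 172*(-332))) - 168626 = (-134870 + 140*(1 - 57104)) - 168626 = (-134870 + 140*(-57103)) - 168626 = (-134870 - 7994420) - 168626 = -8129290 - 168626 = -8297916)
H = 108900 (H = (-330)² = 108900)
H + P = 108900 - 8297916 = -8189016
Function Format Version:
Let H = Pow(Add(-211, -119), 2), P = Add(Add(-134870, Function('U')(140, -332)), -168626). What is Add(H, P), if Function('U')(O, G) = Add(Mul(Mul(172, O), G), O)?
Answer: -8189016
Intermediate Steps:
Function('U')(O, G) = Add(O, Mul(172, G, O)) (Function('U')(O, G) = Add(Mul(172, G, O), O) = Add(O, Mul(172, G, O)))
P = -8297916 (P = Add(Add(-134870, Mul(140, Add(1, Mul(172, -332)))), -168626) = Add(Add(-134870, Mul(140, Add(1, -57104))), -168626) = Add(Add(-134870, Mul(140, -57103)), -168626) = Add(Add(-134870, -7994420), -168626) = Add(-8129290, -168626) = -8297916)
H = 108900 (H = Pow(-330, 2) = 108900)
Add(H, P) = Add(108900, -8297916) = -8189016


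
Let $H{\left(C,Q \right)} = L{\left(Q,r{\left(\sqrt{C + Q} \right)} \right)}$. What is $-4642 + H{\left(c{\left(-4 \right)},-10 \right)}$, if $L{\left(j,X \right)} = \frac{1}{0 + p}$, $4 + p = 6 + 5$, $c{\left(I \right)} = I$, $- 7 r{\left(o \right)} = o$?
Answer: $- \frac{32493}{7} \approx -4641.9$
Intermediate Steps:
$r{\left(o \right)} = - \frac{o}{7}$
$p = 7$ ($p = -4 + \left(6 + 5\right) = -4 + 11 = 7$)
$L{\left(j,X \right)} = \frac{1}{7}$ ($L{\left(j,X \right)} = \frac{1}{0 + 7} = \frac{1}{7}$)
$H{\left(C,Q \right)} = \frac{1}{7}$
$-4642 + H{\left(c{\left(-4 \right)},-10 \right)} = -4642 + \frac{1}{7} = - \frac{32493}{7}$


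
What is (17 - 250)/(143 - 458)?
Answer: 233/315 ≈ 0.73968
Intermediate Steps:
(17 - 250)/(143 - 458) = -233/(-315) = -233*(-1/315) = 233/315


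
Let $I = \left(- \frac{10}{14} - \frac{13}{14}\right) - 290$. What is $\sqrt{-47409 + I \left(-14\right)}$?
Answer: $3 i \sqrt{4814} \approx 208.15 i$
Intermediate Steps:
$I = - \frac{4083}{14}$ ($I = \left(\left(-10\right) \frac{1}{14} - \frac{13}{14}\right) - 290 = \left(- \frac{5}{7} - \frac{13}{14}\right) - 290 = - \frac{23}{14} - 290 = - \frac{4083}{14} \approx -291.64$)
$\sqrt{-47409 + I \left(-14\right)} = \sqrt{-47409 - -4083} = \sqrt{-47409 + 4083} = \sqrt{-43326} = 3 i \sqrt{4814}$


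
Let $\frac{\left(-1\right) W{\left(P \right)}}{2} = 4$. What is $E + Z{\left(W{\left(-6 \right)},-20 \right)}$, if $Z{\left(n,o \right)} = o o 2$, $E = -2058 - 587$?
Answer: $-1845$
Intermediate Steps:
$E = -2645$ ($E = -2058 - 587 = -2645$)
$W{\left(P \right)} = -8$ ($W{\left(P \right)} = \left(-2\right) 4 = -8$)
$Z{\left(n,o \right)} = 2 o^{2}$ ($Z{\left(n,o \right)} = o^{2} \cdot 2 = 2 o^{2}$)
$E + Z{\left(W{\left(-6 \right)},-20 \right)} = -2645 + 2 \left(-20\right)^{2} = -2645 + 2 \cdot 400 = -2645 + 800 = -1845$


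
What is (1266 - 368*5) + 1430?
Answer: 856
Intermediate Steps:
(1266 - 368*5) + 1430 = (1266 - 1840) + 1430 = -574 + 1430 = 856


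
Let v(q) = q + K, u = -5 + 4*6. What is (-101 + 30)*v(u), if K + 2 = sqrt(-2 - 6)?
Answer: -1207 - 142*I*sqrt(2) ≈ -1207.0 - 200.82*I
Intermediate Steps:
K = -2 + 2*I*sqrt(2) (K = -2 + sqrt(-2 - 6) = -2 + sqrt(-8) = -2 + 2*I*sqrt(2) ≈ -2.0 + 2.8284*I)
u = 19 (u = -5 + 24 = 19)
v(q) = -2 + q + 2*I*sqrt(2) (v(q) = q + (-2 + 2*I*sqrt(2)) = -2 + q + 2*I*sqrt(2))
(-101 + 30)*v(u) = (-101 + 30)*(-2 + 19 + 2*I*sqrt(2)) = -71*(17 + 2*I*sqrt(2)) = -1207 - 142*I*sqrt(2)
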